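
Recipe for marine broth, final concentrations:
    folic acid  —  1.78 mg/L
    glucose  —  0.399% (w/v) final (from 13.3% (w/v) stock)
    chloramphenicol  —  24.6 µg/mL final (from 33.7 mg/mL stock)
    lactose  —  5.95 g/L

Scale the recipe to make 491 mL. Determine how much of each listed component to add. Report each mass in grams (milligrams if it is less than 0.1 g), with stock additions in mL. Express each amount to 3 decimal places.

Scale factor relative to 1 L: 0.491.
folic acid: 1.78 mg/L × 0.491 L = 0.874 mg
glucose: V = C2·V2/C1 = 0.399% ÷ 13.3% × 491 mL = 14.730 mL
chloramphenicol: V = C2·V2/C1 = 24.6 µg/mL × 491 mL ÷ 33700 µg/mL = 0.358 mL
lactose: 5.95 g/L × 0.491 L = 2.921 g

folic acid 0.874 mg; glucose 14.730 mL; chloramphenicol 0.358 mL; lactose 2.921 g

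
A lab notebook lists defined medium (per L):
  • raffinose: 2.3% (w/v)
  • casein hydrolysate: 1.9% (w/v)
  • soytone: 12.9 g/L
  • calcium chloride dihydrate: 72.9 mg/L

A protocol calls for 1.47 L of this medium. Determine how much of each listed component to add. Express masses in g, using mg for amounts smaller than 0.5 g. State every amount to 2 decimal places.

raffinose 33.81 g; casein hydrolysate 27.93 g; soytone 18.96 g; calcium chloride dihydrate 107.16 mg

Scale factor relative to 1 L: 1.47.
raffinose: 2.3% w/v = 23 g/L → 23 × 1.47 L = 33.81 g
casein hydrolysate: 1.9 g per 100 mL × 1470 mL ÷ 100 = 27.93 g
soytone: 12.9 g/L × 1.47 L = 18.96 g
calcium chloride dihydrate: 72.9 mg/L × 1.47 L = 107.16 mg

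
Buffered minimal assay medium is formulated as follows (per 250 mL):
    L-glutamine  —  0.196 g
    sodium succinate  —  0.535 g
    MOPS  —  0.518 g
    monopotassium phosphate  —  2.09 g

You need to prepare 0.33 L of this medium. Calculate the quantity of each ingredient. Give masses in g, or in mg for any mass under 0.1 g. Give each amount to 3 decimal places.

Ratio of target to recipe volume: 330 / 250 = 1.32.
L-glutamine: 0.196 g × (330 mL / 250 mL) = 0.259 g
sodium succinate: 0.535 g × (330 mL / 250 mL) = 0.706 g
MOPS: 0.518 g × (330 mL / 250 mL) = 0.684 g
monopotassium phosphate: 2.09 g × (330 mL / 250 mL) = 2.759 g

L-glutamine 0.259 g; sodium succinate 0.706 g; MOPS 0.684 g; monopotassium phosphate 2.759 g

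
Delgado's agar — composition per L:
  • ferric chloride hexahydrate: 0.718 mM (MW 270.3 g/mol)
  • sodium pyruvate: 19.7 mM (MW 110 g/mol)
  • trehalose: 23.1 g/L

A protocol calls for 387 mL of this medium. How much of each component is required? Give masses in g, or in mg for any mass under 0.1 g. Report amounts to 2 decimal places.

Target volume = 387 mL = 0.387 L.
ferric chloride hexahydrate: 0.718 mmol/L × 270.3 mg/mmol × 0.387 L = 75.11 mg
sodium pyruvate: 19.7 mmol/L × 110 g/mol × 0.387 L ÷ 1000 = 0.84 g
trehalose: 23.1 g/L × 0.387 L = 8.94 g

ferric chloride hexahydrate 75.11 mg; sodium pyruvate 0.84 g; trehalose 8.94 g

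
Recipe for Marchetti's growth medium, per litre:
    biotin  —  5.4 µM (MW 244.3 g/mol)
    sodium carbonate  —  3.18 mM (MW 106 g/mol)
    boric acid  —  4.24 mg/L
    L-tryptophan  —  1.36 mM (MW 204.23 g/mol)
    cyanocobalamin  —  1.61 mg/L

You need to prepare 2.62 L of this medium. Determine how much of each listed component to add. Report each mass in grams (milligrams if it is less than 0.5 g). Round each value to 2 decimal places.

biotin 3.46 mg; sodium carbonate 0.88 g; boric acid 11.11 mg; L-tryptophan 0.73 g; cyanocobalamin 4.22 mg

Scale factor relative to 1 L: 2.62.
biotin: 5.4 µmol/L × 244.3 g/mol × 2.62 L ÷ 1000 = 3.46 mg
sodium carbonate: 3.18 mmol/L × 106 g/mol × 2.62 L ÷ 1000 = 0.88 g
boric acid: 4.24 mg/L × 2.62 L = 11.11 mg
L-tryptophan: 1.36 mmol/L × 204.23 g/mol × 2.62 L ÷ 1000 = 0.73 g
cyanocobalamin: 1.61 mg/L × 2.62 L = 4.22 mg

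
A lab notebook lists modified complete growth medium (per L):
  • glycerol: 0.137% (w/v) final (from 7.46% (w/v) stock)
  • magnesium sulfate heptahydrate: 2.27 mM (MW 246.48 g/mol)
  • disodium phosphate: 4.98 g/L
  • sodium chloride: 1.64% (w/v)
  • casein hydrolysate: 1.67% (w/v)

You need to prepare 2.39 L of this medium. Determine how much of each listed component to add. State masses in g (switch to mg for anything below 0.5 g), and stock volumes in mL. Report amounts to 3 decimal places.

Scale factor relative to 1 L: 2.39.
glycerol: C1V1 = C2V2 → 0.137% ÷ 7.46% × 2390 mL = 43.891 mL
magnesium sulfate heptahydrate: 2.27 mmol/L × 246.48 g/mol × 2.39 L ÷ 1000 = 1.337 g
disodium phosphate: 4.98 g/L × 2.39 L = 11.902 g
sodium chloride: 1.64% w/v = 16.4 g/L → 16.4 × 2.39 L = 39.196 g
casein hydrolysate: 1.67% w/v = 16.7 g/L → 16.7 × 2.39 L = 39.913 g

glycerol 43.891 mL; magnesium sulfate heptahydrate 1.337 g; disodium phosphate 11.902 g; sodium chloride 39.196 g; casein hydrolysate 39.913 g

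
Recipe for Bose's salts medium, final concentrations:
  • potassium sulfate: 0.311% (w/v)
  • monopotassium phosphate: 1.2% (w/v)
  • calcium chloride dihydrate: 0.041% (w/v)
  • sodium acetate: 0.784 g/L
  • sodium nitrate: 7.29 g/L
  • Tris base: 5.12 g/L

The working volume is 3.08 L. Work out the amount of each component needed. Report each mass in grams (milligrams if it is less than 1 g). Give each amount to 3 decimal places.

potassium sulfate 9.579 g; monopotassium phosphate 36.960 g; calcium chloride dihydrate 1.263 g; sodium acetate 2.415 g; sodium nitrate 22.453 g; Tris base 15.770 g

Working volume: 3.08 L.
potassium sulfate: 0.311% w/v = 3.11 g/L → 3.11 × 3.08 L = 9.579 g
monopotassium phosphate: 1.2% w/v = 12 g/L → 12 × 3.08 L = 36.960 g
calcium chloride dihydrate: 0.041% w/v = 0.41 g/L → 0.41 × 3.08 L = 1.263 g
sodium acetate: 0.784 g/L × 3.08 L = 2.415 g
sodium nitrate: 7.29 g/L × 3.08 L = 22.453 g
Tris base: 5.12 g/L × 3.08 L = 15.770 g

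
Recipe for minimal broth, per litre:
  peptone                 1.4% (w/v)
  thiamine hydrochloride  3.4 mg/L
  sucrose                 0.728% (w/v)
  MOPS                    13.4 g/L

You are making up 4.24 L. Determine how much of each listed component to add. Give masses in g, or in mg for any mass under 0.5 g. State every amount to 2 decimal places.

peptone 59.36 g; thiamine hydrochloride 14.42 mg; sucrose 30.87 g; MOPS 56.82 g

Scale factor relative to 1 L: 4.24.
peptone: 1.4% w/v = 14 g/L → 14 × 4.24 L = 59.36 g
thiamine hydrochloride: 3.4 mg/L × 4.24 L = 14.42 mg
sucrose: 0.728 g per 100 mL × 4240 mL ÷ 100 = 30.87 g
MOPS: 13.4 g/L × 4.24 L = 56.82 g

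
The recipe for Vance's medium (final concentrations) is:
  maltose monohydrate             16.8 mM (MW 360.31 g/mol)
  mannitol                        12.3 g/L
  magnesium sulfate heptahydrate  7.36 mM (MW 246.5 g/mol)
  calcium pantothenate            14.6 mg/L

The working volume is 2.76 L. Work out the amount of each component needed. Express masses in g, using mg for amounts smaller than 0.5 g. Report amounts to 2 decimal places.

maltose monohydrate 16.71 g; mannitol 33.95 g; magnesium sulfate heptahydrate 5.01 g; calcium pantothenate 40.30 mg

Working volume: 2.76 L.
maltose monohydrate: 16.8 mmol/L × 360.31 g/mol × 2.76 L ÷ 1000 = 16.71 g
mannitol: 12.3 g/L × 2.76 L = 33.95 g
magnesium sulfate heptahydrate: 7.36 mmol/L × 246.5 g/mol × 2.76 L ÷ 1000 = 5.01 g
calcium pantothenate: 14.6 mg/L × 2.76 L = 40.30 mg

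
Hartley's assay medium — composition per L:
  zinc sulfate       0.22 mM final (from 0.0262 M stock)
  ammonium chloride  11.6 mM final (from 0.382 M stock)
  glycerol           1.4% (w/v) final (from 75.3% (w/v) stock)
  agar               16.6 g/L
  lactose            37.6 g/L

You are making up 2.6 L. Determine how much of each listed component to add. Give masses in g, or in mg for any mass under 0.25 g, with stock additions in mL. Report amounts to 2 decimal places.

Working volume: 2.6 L.
zinc sulfate: V = C2·V2/C1 = 0.22 mM × 2600 mL ÷ 26.2 mM = 21.83 mL
ammonium chloride: V = C2·V2/C1 = 11.6 mM × 2600 mL ÷ 382 mM = 78.95 mL
glycerol: V = C2·V2/C1 = 1.4% ÷ 75.3% × 2600 mL = 48.34 mL
agar: 16.6 g/L × 2.6 L = 43.16 g
lactose: 37.6 g/L × 2.6 L = 97.76 g

zinc sulfate 21.83 mL; ammonium chloride 78.95 mL; glycerol 48.34 mL; agar 43.16 g; lactose 97.76 g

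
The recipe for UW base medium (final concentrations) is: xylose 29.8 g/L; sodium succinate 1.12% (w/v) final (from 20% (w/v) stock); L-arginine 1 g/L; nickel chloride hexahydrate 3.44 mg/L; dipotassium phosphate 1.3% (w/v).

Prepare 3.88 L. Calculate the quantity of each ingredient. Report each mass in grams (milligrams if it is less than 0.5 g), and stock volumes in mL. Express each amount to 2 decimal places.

Scale factor relative to 1 L: 3.88.
xylose: 29.8 g/L × 3.88 L = 115.62 g
sodium succinate: dilute stock: 1.12% ÷ 20% × 3880 mL = 217.28 mL
L-arginine: 1 g/L × 3.88 L = 3.88 g
nickel chloride hexahydrate: 3.44 mg/L × 3.88 L = 13.35 mg
dipotassium phosphate: 1.3 g per 100 mL × 3880 mL ÷ 100 = 50.44 g

xylose 115.62 g; sodium succinate 217.28 mL; L-arginine 3.88 g; nickel chloride hexahydrate 13.35 mg; dipotassium phosphate 50.44 g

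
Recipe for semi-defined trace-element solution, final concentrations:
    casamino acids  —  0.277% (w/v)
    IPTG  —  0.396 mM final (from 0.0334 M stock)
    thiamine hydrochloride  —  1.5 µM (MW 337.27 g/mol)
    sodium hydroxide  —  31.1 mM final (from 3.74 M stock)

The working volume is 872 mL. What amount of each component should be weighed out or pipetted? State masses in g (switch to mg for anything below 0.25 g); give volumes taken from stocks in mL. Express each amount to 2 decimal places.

casamino acids 2.42 g; IPTG 10.34 mL; thiamine hydrochloride 0.44 mg; sodium hydroxide 7.25 mL

Target volume = 872 mL = 0.872 L.
casamino acids: 0.277% w/v = 2.77 g/L → 2.77 × 0.872 L = 2.42 g
IPTG: V = C2·V2/C1 = 0.396 mM × 872 mL ÷ 33.4 mM = 10.34 mL
thiamine hydrochloride: 1.5 µmol/L × 337.27 g/mol × 0.872 L ÷ 1000 = 0.44 mg
sodium hydroxide: dilute stock: 31.1 mM × 872 mL ÷ 3740 mM = 7.25 mL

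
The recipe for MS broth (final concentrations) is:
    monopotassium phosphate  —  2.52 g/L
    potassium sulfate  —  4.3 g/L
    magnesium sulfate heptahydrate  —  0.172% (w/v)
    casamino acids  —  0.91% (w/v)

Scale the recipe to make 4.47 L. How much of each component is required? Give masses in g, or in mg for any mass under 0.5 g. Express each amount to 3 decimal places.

monopotassium phosphate 11.264 g; potassium sulfate 19.221 g; magnesium sulfate heptahydrate 7.688 g; casamino acids 40.677 g

Working volume: 4.47 L.
monopotassium phosphate: 2.52 g/L × 4.47 L = 11.264 g
potassium sulfate: 4.3 g/L × 4.47 L = 19.221 g
magnesium sulfate heptahydrate: 0.172% w/v = 1.72 g/L → 1.72 × 4.47 L = 7.688 g
casamino acids: 0.91 g per 100 mL × 4470 mL ÷ 100 = 40.677 g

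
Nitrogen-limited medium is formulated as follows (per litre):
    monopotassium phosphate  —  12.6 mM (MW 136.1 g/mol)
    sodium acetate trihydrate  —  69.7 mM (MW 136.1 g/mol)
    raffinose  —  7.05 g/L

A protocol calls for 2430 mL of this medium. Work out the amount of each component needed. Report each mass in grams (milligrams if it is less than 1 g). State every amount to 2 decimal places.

Scale factor relative to 1 L: 2.43.
monopotassium phosphate: 12.6 mmol/L × 136.1 g/mol × 2.43 L ÷ 1000 = 4.17 g
sodium acetate trihydrate: 69.7 mmol/L × 136.1 g/mol × 2.43 L ÷ 1000 = 23.05 g
raffinose: 7.05 g/L × 2.43 L = 17.13 g

monopotassium phosphate 4.17 g; sodium acetate trihydrate 23.05 g; raffinose 17.13 g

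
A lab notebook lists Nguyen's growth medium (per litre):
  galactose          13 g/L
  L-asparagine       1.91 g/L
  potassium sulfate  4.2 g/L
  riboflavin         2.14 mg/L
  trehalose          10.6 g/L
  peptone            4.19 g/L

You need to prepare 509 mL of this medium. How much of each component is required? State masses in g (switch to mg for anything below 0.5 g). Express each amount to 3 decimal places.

Working volume: 509 mL = 0.509 L.
galactose: 13 g/L × 0.509 L = 6.617 g
L-asparagine: 1.91 g/L × 0.509 L = 0.972 g
potassium sulfate: 4.2 g/L × 0.509 L = 2.138 g
riboflavin: 2.14 mg/L × 0.509 L = 1.089 mg
trehalose: 10.6 g/L × 0.509 L = 5.395 g
peptone: 4.19 g/L × 0.509 L = 2.133 g

galactose 6.617 g; L-asparagine 0.972 g; potassium sulfate 2.138 g; riboflavin 1.089 mg; trehalose 5.395 g; peptone 2.133 g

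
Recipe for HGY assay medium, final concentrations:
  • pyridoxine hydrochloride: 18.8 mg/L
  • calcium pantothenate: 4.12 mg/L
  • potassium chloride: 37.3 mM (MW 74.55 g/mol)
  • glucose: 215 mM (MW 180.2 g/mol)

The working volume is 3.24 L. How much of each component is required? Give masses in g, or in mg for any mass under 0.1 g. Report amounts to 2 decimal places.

Working volume: 3.24 L.
pyridoxine hydrochloride: 18.8 mg/L × 3.24 L = 60.91 mg
calcium pantothenate: 4.12 mg/L × 3.24 L = 13.35 mg
potassium chloride: 37.3 mmol/L × 74.55 g/mol × 3.24 L ÷ 1000 = 9.01 g
glucose: 215 mmol/L × 180.2 g/mol × 3.24 L ÷ 1000 = 125.53 g

pyridoxine hydrochloride 60.91 mg; calcium pantothenate 13.35 mg; potassium chloride 9.01 g; glucose 125.53 g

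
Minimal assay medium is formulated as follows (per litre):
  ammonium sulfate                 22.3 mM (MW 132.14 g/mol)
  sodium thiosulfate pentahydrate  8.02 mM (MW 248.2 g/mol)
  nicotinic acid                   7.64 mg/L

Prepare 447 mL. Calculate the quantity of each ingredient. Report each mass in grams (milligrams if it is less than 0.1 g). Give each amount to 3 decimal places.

Target volume = 447 mL = 0.447 L.
ammonium sulfate: 22.3 mmol/L × 132.14 g/mol × 0.447 L ÷ 1000 = 1.317 g
sodium thiosulfate pentahydrate: 8.02 mmol/L × 248.2 g/mol × 0.447 L ÷ 1000 = 0.890 g
nicotinic acid: 7.64 mg/L × 0.447 L = 3.415 mg

ammonium sulfate 1.317 g; sodium thiosulfate pentahydrate 0.890 g; nicotinic acid 3.415 mg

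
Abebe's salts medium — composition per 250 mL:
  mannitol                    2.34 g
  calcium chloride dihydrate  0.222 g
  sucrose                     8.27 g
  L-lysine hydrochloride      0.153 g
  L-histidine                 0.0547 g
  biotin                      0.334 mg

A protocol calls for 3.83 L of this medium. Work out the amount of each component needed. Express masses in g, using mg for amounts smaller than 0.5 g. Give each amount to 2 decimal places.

mannitol 35.85 g; calcium chloride dihydrate 3.40 g; sucrose 126.70 g; L-lysine hydrochloride 2.34 g; L-histidine 0.84 g; biotin 5.12 mg

Scale factor = 3830 mL / 250 mL = 15.32.
mannitol: 2.34 g × (3830 mL / 250 mL) = 35.85 g
calcium chloride dihydrate: 0.222 g × (3830 mL / 250 mL) = 3.40 g
sucrose: 8.27 g × (3830 mL / 250 mL) = 126.70 g
L-lysine hydrochloride: 0.153 g × (3830 mL / 250 mL) = 2.34 g
L-histidine: 0.0547 g × (3830 mL / 250 mL) = 0.84 g
biotin: 0.334 mg × (3830 mL / 250 mL) = 5.12 mg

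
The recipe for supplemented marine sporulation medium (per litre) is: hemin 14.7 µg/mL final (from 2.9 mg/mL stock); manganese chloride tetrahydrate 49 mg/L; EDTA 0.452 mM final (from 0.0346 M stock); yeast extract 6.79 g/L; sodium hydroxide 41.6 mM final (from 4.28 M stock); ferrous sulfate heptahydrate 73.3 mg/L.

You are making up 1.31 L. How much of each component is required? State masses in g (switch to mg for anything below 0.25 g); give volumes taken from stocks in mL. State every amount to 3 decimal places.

hemin 6.640 mL; manganese chloride tetrahydrate 64.190 mg; EDTA 17.113 mL; yeast extract 8.895 g; sodium hydroxide 12.733 mL; ferrous sulfate heptahydrate 96.023 mg

Working volume: 1.31 L.
hemin: C1V1 = C2V2 → 14.7 µg/mL × 1310 mL ÷ 2900 µg/mL = 6.640 mL
manganese chloride tetrahydrate: 49 mg/L × 1.31 L = 64.190 mg
EDTA: C1V1 = C2V2 → 0.452 mM × 1310 mL ÷ 34.6 mM = 17.113 mL
yeast extract: 6.79 g/L × 1.31 L = 8.895 g
sodium hydroxide: V = C2·V2/C1 = 41.6 mM × 1310 mL ÷ 4280 mM = 12.733 mL
ferrous sulfate heptahydrate: 73.3 mg/L × 1.31 L = 96.023 mg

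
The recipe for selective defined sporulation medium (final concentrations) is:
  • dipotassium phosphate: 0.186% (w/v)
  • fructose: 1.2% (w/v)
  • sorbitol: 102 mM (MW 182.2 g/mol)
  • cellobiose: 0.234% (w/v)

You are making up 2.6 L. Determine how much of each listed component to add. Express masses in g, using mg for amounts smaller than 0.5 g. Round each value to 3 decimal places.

dipotassium phosphate 4.836 g; fructose 31.200 g; sorbitol 48.319 g; cellobiose 6.084 g

Scale factor relative to 1 L: 2.6.
dipotassium phosphate: 0.186% w/v = 1.86 g/L → 1.86 × 2.6 L = 4.836 g
fructose: 1.2 g per 100 mL × 2600 mL ÷ 100 = 31.200 g
sorbitol: 102 mmol/L × 182.2 g/mol × 2.6 L ÷ 1000 = 48.319 g
cellobiose: 0.234% w/v = 2.34 g/L → 2.34 × 2.6 L = 6.084 g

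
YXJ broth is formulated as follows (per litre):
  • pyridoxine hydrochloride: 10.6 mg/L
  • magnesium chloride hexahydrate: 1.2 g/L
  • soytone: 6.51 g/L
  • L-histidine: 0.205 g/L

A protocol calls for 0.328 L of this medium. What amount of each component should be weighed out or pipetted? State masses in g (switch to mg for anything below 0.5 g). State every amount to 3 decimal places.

Working volume: 0.328 L.
pyridoxine hydrochloride: 10.6 mg/L × 0.328 L = 3.477 mg
magnesium chloride hexahydrate: 1.2 g/L × 0.328 L = 0.3936 g = 393.600 mg
soytone: 6.51 g/L × 0.328 L = 2.135 g
L-histidine: 0.205 g/L × 0.328 L = 0.06724 g = 67.240 mg

pyridoxine hydrochloride 3.477 mg; magnesium chloride hexahydrate 393.600 mg; soytone 2.135 g; L-histidine 67.240 mg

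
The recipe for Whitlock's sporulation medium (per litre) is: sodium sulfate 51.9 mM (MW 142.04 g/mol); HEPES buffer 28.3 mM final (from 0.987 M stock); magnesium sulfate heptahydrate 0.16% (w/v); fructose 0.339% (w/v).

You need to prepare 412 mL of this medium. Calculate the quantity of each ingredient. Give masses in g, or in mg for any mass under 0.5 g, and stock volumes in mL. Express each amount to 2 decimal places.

sodium sulfate 3.04 g; HEPES buffer 11.81 mL; magnesium sulfate heptahydrate 0.66 g; fructose 1.40 g

Scale factor relative to 1 L: 0.412.
sodium sulfate: 51.9 mmol/L × 142.04 g/mol × 0.412 L ÷ 1000 = 3.04 g
HEPES buffer: dilute stock: 28.3 mM × 412 mL ÷ 987 mM = 11.81 mL
magnesium sulfate heptahydrate: 0.16 g per 100 mL × 412 mL ÷ 100 = 0.66 g
fructose: 0.339 g per 100 mL × 412 mL ÷ 100 = 1.40 g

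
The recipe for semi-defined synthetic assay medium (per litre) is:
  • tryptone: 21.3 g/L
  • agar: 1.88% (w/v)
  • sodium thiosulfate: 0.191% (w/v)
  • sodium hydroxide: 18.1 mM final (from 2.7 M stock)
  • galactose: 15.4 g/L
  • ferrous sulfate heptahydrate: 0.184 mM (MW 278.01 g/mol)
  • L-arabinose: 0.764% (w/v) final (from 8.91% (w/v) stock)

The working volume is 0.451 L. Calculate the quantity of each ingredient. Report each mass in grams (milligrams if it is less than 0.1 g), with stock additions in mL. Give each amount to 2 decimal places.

Working volume: 0.451 L.
tryptone: 21.3 g/L × 0.451 L = 9.61 g
agar: 1.88% w/v = 18.8 g/L → 18.8 × 0.451 L = 8.48 g
sodium thiosulfate: 0.191 g per 100 mL × 451 mL ÷ 100 = 0.86 g
sodium hydroxide: V = C2·V2/C1 = 18.1 mM × 451 mL ÷ 2700 mM = 3.02 mL
galactose: 15.4 g/L × 0.451 L = 6.95 g
ferrous sulfate heptahydrate: 0.184 mmol/L × 278.01 mg/mmol × 0.451 L = 23.07 mg
L-arabinose: dilute stock: 0.764% ÷ 8.91% × 451 mL = 38.67 mL

tryptone 9.61 g; agar 8.48 g; sodium thiosulfate 0.86 g; sodium hydroxide 3.02 mL; galactose 6.95 g; ferrous sulfate heptahydrate 23.07 mg; L-arabinose 38.67 mL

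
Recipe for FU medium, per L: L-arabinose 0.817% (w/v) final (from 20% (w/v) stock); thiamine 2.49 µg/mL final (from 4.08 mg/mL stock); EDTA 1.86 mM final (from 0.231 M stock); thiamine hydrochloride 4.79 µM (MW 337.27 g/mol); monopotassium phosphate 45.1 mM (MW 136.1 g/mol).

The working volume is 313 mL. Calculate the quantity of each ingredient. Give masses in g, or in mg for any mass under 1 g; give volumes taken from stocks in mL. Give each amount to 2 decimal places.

L-arabinose 12.79 mL; thiamine 0.19 mL; EDTA 2.52 mL; thiamine hydrochloride 0.51 mg; monopotassium phosphate 1.92 g

Working volume: 313 mL = 0.313 L.
L-arabinose: dilute stock: 0.817% ÷ 20% × 313 mL = 12.79 mL
thiamine: V = C2·V2/C1 = 2.49 µg/mL × 313 mL ÷ 4080 µg/mL = 0.19 mL
EDTA: dilute stock: 1.86 mM × 313 mL ÷ 231 mM = 2.52 mL
thiamine hydrochloride: 4.79 µmol/L × 337.27 g/mol × 0.313 L ÷ 1000 = 0.51 mg
monopotassium phosphate: 45.1 mmol/L × 136.1 g/mol × 0.313 L ÷ 1000 = 1.92 g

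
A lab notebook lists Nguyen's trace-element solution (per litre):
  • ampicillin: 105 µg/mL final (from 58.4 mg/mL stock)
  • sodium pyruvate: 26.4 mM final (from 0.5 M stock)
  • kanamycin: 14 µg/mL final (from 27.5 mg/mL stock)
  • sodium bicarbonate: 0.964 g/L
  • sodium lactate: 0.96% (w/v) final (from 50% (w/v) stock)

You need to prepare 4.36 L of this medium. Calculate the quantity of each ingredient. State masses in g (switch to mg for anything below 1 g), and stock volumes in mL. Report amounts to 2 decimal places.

ampicillin 7.84 mL; sodium pyruvate 230.21 mL; kanamycin 2.22 mL; sodium bicarbonate 4.20 g; sodium lactate 83.71 mL

Working volume: 4.36 L.
ampicillin: dilute stock: 105 µg/mL × 4360 mL ÷ 58400 µg/mL = 7.84 mL
sodium pyruvate: dilute stock: 26.4 mM × 4360 mL ÷ 500 mM = 230.21 mL
kanamycin: C1V1 = C2V2 → 14 µg/mL × 4360 mL ÷ 27500 µg/mL = 2.22 mL
sodium bicarbonate: 0.964 g/L × 4.36 L = 4.20 g
sodium lactate: V = C2·V2/C1 = 0.96% ÷ 50% × 4360 mL = 83.71 mL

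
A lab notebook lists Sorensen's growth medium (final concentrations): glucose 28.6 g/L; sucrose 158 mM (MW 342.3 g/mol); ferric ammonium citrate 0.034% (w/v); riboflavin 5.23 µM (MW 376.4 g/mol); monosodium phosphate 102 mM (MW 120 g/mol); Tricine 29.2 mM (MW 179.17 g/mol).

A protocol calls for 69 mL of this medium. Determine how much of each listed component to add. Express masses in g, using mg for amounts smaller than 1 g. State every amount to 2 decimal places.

glucose 1.97 g; sucrose 3.73 g; ferric ammonium citrate 23.46 mg; riboflavin 0.14 mg; monosodium phosphate 844.56 mg; Tricine 360.99 mg

Working volume: 69 mL = 0.069 L.
glucose: 28.6 g/L × 0.069 L = 1.97 g
sucrose: 158 mmol/L × 342.3 g/mol × 0.069 L ÷ 1000 = 3.73 g
ferric ammonium citrate: 0.034 g per 100 mL × 69 mL ÷ 100 = 0.02346 g = 23.46 mg
riboflavin: 5.23 µmol/L × 376.4 g/mol × 0.069 L ÷ 1000 = 0.14 mg
monosodium phosphate: 102 mmol/L × 120 mg/mmol × 0.069 L = 844.56 mg
Tricine: 29.2 mmol/L × 179.17 mg/mmol × 0.069 L = 360.99 mg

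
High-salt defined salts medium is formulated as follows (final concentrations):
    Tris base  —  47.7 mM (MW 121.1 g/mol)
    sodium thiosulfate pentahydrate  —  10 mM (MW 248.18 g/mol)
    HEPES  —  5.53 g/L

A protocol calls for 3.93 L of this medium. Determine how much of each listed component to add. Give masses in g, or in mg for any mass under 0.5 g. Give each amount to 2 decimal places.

Tris base 22.70 g; sodium thiosulfate pentahydrate 9.75 g; HEPES 21.73 g

Scale factor relative to 1 L: 3.93.
Tris base: 47.7 mmol/L × 121.1 g/mol × 3.93 L ÷ 1000 = 22.70 g
sodium thiosulfate pentahydrate: 10 mmol/L × 248.18 g/mol × 3.93 L ÷ 1000 = 9.75 g
HEPES: 5.53 g/L × 3.93 L = 21.73 g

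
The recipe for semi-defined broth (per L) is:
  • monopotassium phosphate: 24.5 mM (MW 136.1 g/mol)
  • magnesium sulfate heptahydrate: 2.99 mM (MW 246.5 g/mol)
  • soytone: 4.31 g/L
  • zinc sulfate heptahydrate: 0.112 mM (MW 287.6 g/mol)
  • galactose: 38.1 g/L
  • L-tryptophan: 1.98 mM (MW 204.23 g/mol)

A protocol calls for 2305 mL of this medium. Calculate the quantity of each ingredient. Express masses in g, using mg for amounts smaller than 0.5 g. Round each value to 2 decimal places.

monopotassium phosphate 7.69 g; magnesium sulfate heptahydrate 1.70 g; soytone 9.93 g; zinc sulfate heptahydrate 74.25 mg; galactose 87.82 g; L-tryptophan 0.93 g

Working volume: 2305 mL = 2.305 L.
monopotassium phosphate: 24.5 mmol/L × 136.1 g/mol × 2.305 L ÷ 1000 = 7.69 g
magnesium sulfate heptahydrate: 2.99 mmol/L × 246.5 g/mol × 2.305 L ÷ 1000 = 1.70 g
soytone: 4.31 g/L × 2.305 L = 9.93 g
zinc sulfate heptahydrate: 0.112 mmol/L × 287.6 mg/mmol × 2.305 L = 74.25 mg
galactose: 38.1 g/L × 2.305 L = 87.82 g
L-tryptophan: 1.98 mmol/L × 204.23 g/mol × 2.305 L ÷ 1000 = 0.93 g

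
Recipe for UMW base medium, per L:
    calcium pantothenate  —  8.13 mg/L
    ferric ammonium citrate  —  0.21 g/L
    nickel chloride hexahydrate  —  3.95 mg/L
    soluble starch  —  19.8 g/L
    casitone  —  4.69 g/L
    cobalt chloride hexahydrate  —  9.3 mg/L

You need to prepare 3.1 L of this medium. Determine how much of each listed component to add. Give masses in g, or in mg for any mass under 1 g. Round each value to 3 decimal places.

calcium pantothenate 25.203 mg; ferric ammonium citrate 651.000 mg; nickel chloride hexahydrate 12.245 mg; soluble starch 61.380 g; casitone 14.539 g; cobalt chloride hexahydrate 28.830 mg

Working volume: 3.1 L.
calcium pantothenate: 8.13 mg/L × 3.1 L = 25.203 mg
ferric ammonium citrate: 0.21 g/L × 3.1 L = 0.651 g = 651.000 mg
nickel chloride hexahydrate: 3.95 mg/L × 3.1 L = 12.245 mg
soluble starch: 19.8 g/L × 3.1 L = 61.380 g
casitone: 4.69 g/L × 3.1 L = 14.539 g
cobalt chloride hexahydrate: 9.3 mg/L × 3.1 L = 28.830 mg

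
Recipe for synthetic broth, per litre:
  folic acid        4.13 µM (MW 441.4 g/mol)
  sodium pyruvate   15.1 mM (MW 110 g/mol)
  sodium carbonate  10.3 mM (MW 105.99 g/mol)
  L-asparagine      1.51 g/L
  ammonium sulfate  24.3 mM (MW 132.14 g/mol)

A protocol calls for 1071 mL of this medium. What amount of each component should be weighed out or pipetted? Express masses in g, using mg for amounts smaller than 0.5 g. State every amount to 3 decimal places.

Target volume = 1071 mL = 1.071 L.
folic acid: 4.13 µmol/L × 441.4 g/mol × 1.071 L ÷ 1000 = 1.952 mg
sodium pyruvate: 15.1 mmol/L × 110 g/mol × 1.071 L ÷ 1000 = 1.779 g
sodium carbonate: 10.3 mmol/L × 105.99 g/mol × 1.071 L ÷ 1000 = 1.169 g
L-asparagine: 1.51 g/L × 1.071 L = 1.617 g
ammonium sulfate: 24.3 mmol/L × 132.14 g/mol × 1.071 L ÷ 1000 = 3.439 g

folic acid 1.952 mg; sodium pyruvate 1.779 g; sodium carbonate 1.169 g; L-asparagine 1.617 g; ammonium sulfate 3.439 g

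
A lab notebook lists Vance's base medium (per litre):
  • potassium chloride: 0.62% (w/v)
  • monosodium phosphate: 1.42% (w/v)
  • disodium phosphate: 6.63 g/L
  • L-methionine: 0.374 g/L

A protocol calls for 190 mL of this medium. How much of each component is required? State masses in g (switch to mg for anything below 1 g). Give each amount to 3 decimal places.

Working volume: 190 mL = 0.19 L.
potassium chloride: 0.62% w/v = 6.2 g/L → 6.2 × 0.19 L = 1.178 g
monosodium phosphate: 1.42 g per 100 mL × 190 mL ÷ 100 = 2.698 g
disodium phosphate: 6.63 g/L × 0.19 L = 1.260 g
L-methionine: 0.374 g/L × 0.19 L = 0.07106 g = 71.060 mg

potassium chloride 1.178 g; monosodium phosphate 2.698 g; disodium phosphate 1.260 g; L-methionine 71.060 mg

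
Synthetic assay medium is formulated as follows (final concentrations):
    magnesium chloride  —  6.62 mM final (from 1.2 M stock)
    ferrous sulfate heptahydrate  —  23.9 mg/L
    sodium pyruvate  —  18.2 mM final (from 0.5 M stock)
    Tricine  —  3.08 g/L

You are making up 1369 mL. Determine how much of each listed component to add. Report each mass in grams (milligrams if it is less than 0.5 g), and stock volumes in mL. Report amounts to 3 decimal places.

Target volume = 1369 mL = 1.369 L.
magnesium chloride: dilute stock: 6.62 mM × 1369 mL ÷ 1200 mM = 7.552 mL
ferrous sulfate heptahydrate: 23.9 mg/L × 1.369 L = 32.719 mg
sodium pyruvate: V = C2·V2/C1 = 18.2 mM × 1369 mL ÷ 500 mM = 49.832 mL
Tricine: 3.08 g/L × 1.369 L = 4.217 g

magnesium chloride 7.552 mL; ferrous sulfate heptahydrate 32.719 mg; sodium pyruvate 49.832 mL; Tricine 4.217 g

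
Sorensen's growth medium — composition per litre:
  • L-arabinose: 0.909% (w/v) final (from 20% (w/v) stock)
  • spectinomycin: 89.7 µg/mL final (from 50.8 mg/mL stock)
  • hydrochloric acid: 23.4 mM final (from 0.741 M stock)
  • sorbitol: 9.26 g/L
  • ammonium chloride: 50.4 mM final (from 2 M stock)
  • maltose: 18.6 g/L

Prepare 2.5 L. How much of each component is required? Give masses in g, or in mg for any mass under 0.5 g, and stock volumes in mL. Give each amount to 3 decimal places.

L-arabinose 113.625 mL; spectinomycin 4.414 mL; hydrochloric acid 78.947 mL; sorbitol 23.150 g; ammonium chloride 63.000 mL; maltose 46.500 g

Working volume: 2.5 L.
L-arabinose: dilute stock: 0.909% ÷ 20% × 2500 mL = 113.625 mL
spectinomycin: dilute stock: 89.7 µg/mL × 2500 mL ÷ 50800 µg/mL = 4.414 mL
hydrochloric acid: V = C2·V2/C1 = 23.4 mM × 2500 mL ÷ 741 mM = 78.947 mL
sorbitol: 9.26 g/L × 2.5 L = 23.150 g
ammonium chloride: dilute stock: 50.4 mM × 2500 mL ÷ 2000 mM = 63.000 mL
maltose: 18.6 g/L × 2.5 L = 46.500 g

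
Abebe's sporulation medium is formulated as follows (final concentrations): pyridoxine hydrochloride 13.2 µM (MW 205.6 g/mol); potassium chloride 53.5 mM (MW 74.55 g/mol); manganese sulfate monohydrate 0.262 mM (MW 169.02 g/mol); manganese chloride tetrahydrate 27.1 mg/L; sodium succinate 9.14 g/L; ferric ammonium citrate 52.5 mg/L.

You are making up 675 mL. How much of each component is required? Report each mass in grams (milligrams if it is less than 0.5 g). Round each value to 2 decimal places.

Scale factor relative to 1 L: 0.675.
pyridoxine hydrochloride: 13.2 µmol/L × 205.6 g/mol × 0.675 L ÷ 1000 = 1.83 mg
potassium chloride: 53.5 mmol/L × 74.55 g/mol × 0.675 L ÷ 1000 = 2.69 g
manganese sulfate monohydrate: 0.262 mmol/L × 169.02 mg/mmol × 0.675 L = 29.89 mg
manganese chloride tetrahydrate: 27.1 mg/L × 0.675 L = 18.29 mg
sodium succinate: 9.14 g/L × 0.675 L = 6.17 g
ferric ammonium citrate: 52.5 mg/L × 0.675 L = 35.44 mg

pyridoxine hydrochloride 1.83 mg; potassium chloride 2.69 g; manganese sulfate monohydrate 29.89 mg; manganese chloride tetrahydrate 18.29 mg; sodium succinate 6.17 g; ferric ammonium citrate 35.44 mg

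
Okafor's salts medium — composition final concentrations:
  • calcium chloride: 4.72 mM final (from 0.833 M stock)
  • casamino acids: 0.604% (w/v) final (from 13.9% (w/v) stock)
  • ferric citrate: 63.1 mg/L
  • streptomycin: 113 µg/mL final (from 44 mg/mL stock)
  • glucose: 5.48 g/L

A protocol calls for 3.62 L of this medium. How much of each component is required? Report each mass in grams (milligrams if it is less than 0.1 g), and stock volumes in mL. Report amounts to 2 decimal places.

Working volume: 3.62 L.
calcium chloride: C1V1 = C2V2 → 4.72 mM × 3620 mL ÷ 833 mM = 20.51 mL
casamino acids: dilute stock: 0.604% ÷ 13.9% × 3620 mL = 157.30 mL
ferric citrate: 63.1 mg/L × 3.62 L = 228.422 mg = 0.23 g
streptomycin: C1V1 = C2V2 → 113 µg/mL × 3620 mL ÷ 44000 µg/mL = 9.30 mL
glucose: 5.48 g/L × 3.62 L = 19.84 g

calcium chloride 20.51 mL; casamino acids 157.30 mL; ferric citrate 0.23 g; streptomycin 9.30 mL; glucose 19.84 g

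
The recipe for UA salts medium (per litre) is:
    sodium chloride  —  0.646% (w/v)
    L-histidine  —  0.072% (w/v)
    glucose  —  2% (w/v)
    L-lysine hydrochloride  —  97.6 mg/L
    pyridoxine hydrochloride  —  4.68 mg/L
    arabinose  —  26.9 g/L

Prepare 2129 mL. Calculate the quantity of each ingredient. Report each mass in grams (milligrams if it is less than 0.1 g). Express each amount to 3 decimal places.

Scale factor relative to 1 L: 2.129.
sodium chloride: 0.646% w/v = 6.46 g/L → 6.46 × 2.129 L = 13.753 g
L-histidine: 0.072 g per 100 mL × 2129 mL ÷ 100 = 1.533 g
glucose: 2 g per 100 mL × 2129 mL ÷ 100 = 42.580 g
L-lysine hydrochloride: 97.6 mg/L × 2.129 L = 207.79 mg = 0.208 g
pyridoxine hydrochloride: 4.68 mg/L × 2.129 L = 9.964 mg
arabinose: 26.9 g/L × 2.129 L = 57.270 g

sodium chloride 13.753 g; L-histidine 1.533 g; glucose 42.580 g; L-lysine hydrochloride 0.208 g; pyridoxine hydrochloride 9.964 mg; arabinose 57.270 g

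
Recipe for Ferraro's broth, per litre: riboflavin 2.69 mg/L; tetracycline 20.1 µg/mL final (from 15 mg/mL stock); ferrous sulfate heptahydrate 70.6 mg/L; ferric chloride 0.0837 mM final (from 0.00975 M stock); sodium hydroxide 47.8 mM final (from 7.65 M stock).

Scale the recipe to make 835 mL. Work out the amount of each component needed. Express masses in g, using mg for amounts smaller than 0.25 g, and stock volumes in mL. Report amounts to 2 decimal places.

riboflavin 2.25 mg; tetracycline 1.12 mL; ferrous sulfate heptahydrate 58.95 mg; ferric chloride 7.17 mL; sodium hydroxide 5.22 mL

Working volume: 835 mL = 0.835 L.
riboflavin: 2.69 mg/L × 0.835 L = 2.25 mg
tetracycline: dilute stock: 20.1 µg/mL × 835 mL ÷ 15000 µg/mL = 1.12 mL
ferrous sulfate heptahydrate: 70.6 mg/L × 0.835 L = 58.95 mg
ferric chloride: dilute stock: 0.0837 mM × 835 mL ÷ 9.75 mM = 7.17 mL
sodium hydroxide: C1V1 = C2V2 → 47.8 mM × 835 mL ÷ 7650 mM = 5.22 mL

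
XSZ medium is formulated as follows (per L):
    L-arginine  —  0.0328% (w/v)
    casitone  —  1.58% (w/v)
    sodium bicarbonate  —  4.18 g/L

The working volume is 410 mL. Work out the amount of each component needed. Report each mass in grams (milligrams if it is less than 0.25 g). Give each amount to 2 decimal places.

Scale factor relative to 1 L: 0.41.
L-arginine: 0.0328 g per 100 mL × 410 mL ÷ 100 = 0.13448 g = 134.48 mg
casitone: 1.58% w/v = 15.8 g/L → 15.8 × 0.41 L = 6.48 g
sodium bicarbonate: 4.18 g/L × 0.41 L = 1.71 g

L-arginine 134.48 mg; casitone 6.48 g; sodium bicarbonate 1.71 g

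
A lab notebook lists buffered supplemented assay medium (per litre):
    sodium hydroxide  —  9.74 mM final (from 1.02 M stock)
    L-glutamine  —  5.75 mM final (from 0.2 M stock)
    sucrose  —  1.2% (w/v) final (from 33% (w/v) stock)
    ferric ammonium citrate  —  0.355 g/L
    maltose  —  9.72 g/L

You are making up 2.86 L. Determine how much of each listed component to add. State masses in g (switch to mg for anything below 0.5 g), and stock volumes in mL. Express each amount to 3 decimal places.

sodium hydroxide 27.310 mL; L-glutamine 82.225 mL; sucrose 104.000 mL; ferric ammonium citrate 1.015 g; maltose 27.799 g

Scale factor relative to 1 L: 2.86.
sodium hydroxide: dilute stock: 9.74 mM × 2860 mL ÷ 1020 mM = 27.310 mL
L-glutamine: dilute stock: 5.75 mM × 2860 mL ÷ 200 mM = 82.225 mL
sucrose: C1V1 = C2V2 → 1.2% ÷ 33% × 2860 mL = 104.000 mL
ferric ammonium citrate: 0.355 g/L × 2.86 L = 1.015 g
maltose: 9.72 g/L × 2.86 L = 27.799 g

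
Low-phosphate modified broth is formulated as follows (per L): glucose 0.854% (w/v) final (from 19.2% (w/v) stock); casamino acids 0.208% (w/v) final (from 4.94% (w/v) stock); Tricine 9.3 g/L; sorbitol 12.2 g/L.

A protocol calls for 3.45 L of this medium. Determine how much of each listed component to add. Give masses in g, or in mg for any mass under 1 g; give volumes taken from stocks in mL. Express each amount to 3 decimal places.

glucose 153.453 mL; casamino acids 145.263 mL; Tricine 32.085 g; sorbitol 42.090 g

Scale factor relative to 1 L: 3.45.
glucose: V = C2·V2/C1 = 0.854% ÷ 19.2% × 3450 mL = 153.453 mL
casamino acids: V = C2·V2/C1 = 0.208% ÷ 4.94% × 3450 mL = 145.263 mL
Tricine: 9.3 g/L × 3.45 L = 32.085 g
sorbitol: 12.2 g/L × 3.45 L = 42.090 g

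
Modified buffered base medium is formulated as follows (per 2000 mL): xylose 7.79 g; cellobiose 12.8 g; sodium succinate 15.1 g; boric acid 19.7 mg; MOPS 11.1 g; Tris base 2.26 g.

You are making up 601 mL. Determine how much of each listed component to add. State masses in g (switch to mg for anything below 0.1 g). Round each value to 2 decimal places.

Scale factor = 601 mL / 2000 mL = 0.3005.
xylose: 7.79 g × (601 mL / 2000 mL) = 2.34 g
cellobiose: 12.8 g × (601 mL / 2000 mL) = 3.85 g
sodium succinate: 15.1 g × (601 mL / 2000 mL) = 4.54 g
boric acid: 19.7 mg × (601 mL / 2000 mL) = 5.92 mg
MOPS: 11.1 g × (601 mL / 2000 mL) = 3.34 g
Tris base: 2.26 g × (601 mL / 2000 mL) = 0.68 g

xylose 2.34 g; cellobiose 3.85 g; sodium succinate 4.54 g; boric acid 5.92 mg; MOPS 3.34 g; Tris base 0.68 g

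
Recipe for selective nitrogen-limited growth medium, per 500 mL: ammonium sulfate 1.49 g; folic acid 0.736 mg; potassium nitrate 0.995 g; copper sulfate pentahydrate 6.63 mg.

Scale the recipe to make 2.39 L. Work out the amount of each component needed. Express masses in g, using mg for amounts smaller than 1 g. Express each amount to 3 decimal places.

Scale factor = 2390 mL / 500 mL = 4.78.
ammonium sulfate: 1.49 g × (2390 mL / 500 mL) = 7.122 g
folic acid: 0.736 mg × (2390 mL / 500 mL) = 3.518 mg
potassium nitrate: 0.995 g × (2390 mL / 500 mL) = 4.756 g
copper sulfate pentahydrate: 6.63 mg × (2390 mL / 500 mL) = 31.691 mg

ammonium sulfate 7.122 g; folic acid 3.518 mg; potassium nitrate 4.756 g; copper sulfate pentahydrate 31.691 mg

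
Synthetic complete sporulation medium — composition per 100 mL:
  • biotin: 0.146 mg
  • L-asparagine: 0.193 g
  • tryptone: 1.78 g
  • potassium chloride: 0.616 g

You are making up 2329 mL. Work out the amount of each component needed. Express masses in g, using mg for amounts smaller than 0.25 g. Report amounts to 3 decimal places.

biotin 3.400 mg; L-asparagine 4.495 g; tryptone 41.456 g; potassium chloride 14.347 g

Ratio of target to recipe volume: 2329 / 100 = 23.29.
biotin: 0.146 mg × (2329 mL / 100 mL) = 3.400 mg
L-asparagine: 0.193 g × (2329 mL / 100 mL) = 4.495 g
tryptone: 1.78 g × (2329 mL / 100 mL) = 41.456 g
potassium chloride: 0.616 g × (2329 mL / 100 mL) = 14.347 g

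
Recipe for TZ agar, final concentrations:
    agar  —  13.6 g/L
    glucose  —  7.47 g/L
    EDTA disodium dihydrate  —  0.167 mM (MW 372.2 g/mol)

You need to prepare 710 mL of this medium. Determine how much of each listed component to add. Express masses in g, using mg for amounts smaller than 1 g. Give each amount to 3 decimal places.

Target volume = 710 mL = 0.71 L.
agar: 13.6 g/L × 0.71 L = 9.656 g
glucose: 7.47 g/L × 0.71 L = 5.304 g
EDTA disodium dihydrate: 0.167 mmol/L × 372.2 mg/mmol × 0.71 L = 44.132 mg

agar 9.656 g; glucose 5.304 g; EDTA disodium dihydrate 44.132 mg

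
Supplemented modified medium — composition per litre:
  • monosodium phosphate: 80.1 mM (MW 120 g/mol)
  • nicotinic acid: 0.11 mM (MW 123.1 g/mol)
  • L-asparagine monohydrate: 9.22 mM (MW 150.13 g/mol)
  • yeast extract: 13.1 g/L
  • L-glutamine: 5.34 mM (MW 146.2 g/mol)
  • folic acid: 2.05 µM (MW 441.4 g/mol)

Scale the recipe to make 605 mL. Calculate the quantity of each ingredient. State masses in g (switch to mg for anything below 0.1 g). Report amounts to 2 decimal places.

monosodium phosphate 5.82 g; nicotinic acid 8.19 mg; L-asparagine monohydrate 0.84 g; yeast extract 7.93 g; L-glutamine 0.47 g; folic acid 0.55 mg

Target volume = 605 mL = 0.605 L.
monosodium phosphate: 80.1 mmol/L × 120 g/mol × 0.605 L ÷ 1000 = 5.82 g
nicotinic acid: 0.11 mmol/L × 123.1 mg/mmol × 0.605 L = 8.19 mg
L-asparagine monohydrate: 9.22 mmol/L × 150.13 g/mol × 0.605 L ÷ 1000 = 0.84 g
yeast extract: 13.1 g/L × 0.605 L = 7.93 g
L-glutamine: 5.34 mmol/L × 146.2 g/mol × 0.605 L ÷ 1000 = 0.47 g
folic acid: 2.05 µmol/L × 441.4 g/mol × 0.605 L ÷ 1000 = 0.55 mg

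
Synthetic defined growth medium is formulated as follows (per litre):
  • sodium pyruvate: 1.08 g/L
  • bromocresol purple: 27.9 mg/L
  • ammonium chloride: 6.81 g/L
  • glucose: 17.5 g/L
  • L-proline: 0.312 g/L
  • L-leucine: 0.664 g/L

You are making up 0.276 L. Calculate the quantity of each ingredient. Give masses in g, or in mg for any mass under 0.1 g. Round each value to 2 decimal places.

sodium pyruvate 0.30 g; bromocresol purple 7.70 mg; ammonium chloride 1.88 g; glucose 4.83 g; L-proline 86.11 mg; L-leucine 0.18 g

Working volume: 0.276 L.
sodium pyruvate: 1.08 g/L × 0.276 L = 0.30 g
bromocresol purple: 27.9 mg/L × 0.276 L = 7.70 mg
ammonium chloride: 6.81 g/L × 0.276 L = 1.88 g
glucose: 17.5 g/L × 0.276 L = 4.83 g
L-proline: 0.312 g/L × 0.276 L = 0.086112 g = 86.11 mg
L-leucine: 0.664 g/L × 0.276 L = 0.18 g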